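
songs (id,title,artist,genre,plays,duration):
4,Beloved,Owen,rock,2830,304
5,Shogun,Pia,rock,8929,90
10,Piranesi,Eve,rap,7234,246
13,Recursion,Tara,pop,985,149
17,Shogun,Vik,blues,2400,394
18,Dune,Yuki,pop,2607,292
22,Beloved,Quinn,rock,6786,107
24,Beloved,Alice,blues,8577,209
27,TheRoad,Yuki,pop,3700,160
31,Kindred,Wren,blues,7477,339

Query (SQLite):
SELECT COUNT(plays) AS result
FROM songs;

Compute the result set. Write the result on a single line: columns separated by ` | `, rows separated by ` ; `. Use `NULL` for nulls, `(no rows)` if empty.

All plays values: [2830, 8929, 7234, 985, 2400, 2607, 6786, 8577, 3700, 7477].
COUNT(plays) counts non-NULL values → 10.

10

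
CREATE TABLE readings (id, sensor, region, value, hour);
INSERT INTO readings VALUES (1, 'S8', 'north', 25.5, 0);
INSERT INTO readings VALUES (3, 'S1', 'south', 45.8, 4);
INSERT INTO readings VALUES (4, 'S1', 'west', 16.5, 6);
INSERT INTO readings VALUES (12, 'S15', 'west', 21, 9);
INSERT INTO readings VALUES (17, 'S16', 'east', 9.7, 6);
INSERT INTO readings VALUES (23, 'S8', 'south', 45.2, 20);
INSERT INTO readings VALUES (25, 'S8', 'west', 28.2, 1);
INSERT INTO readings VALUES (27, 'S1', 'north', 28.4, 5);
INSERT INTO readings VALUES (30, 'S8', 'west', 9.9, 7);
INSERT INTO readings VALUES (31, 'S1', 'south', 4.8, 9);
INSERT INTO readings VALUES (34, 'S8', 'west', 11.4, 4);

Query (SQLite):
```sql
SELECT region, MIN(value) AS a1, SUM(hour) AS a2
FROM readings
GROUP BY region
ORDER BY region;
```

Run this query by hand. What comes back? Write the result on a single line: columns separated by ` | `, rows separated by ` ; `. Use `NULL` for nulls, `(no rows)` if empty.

east | 9.7 | 6 ; north | 25.5 | 5 ; south | 4.8 | 33 ; west | 9.9 | 27

Group readings by region.
Per group compute: MIN(value), SUM(hour).
  east: ids {17} → MIN(value)=9.7, SUM(hour)=6
  north: ids {1, 27} → MIN(value)=25.5, SUM(hour)=5
  south: ids {3, 23, 31} → MIN(value)=4.8, SUM(hour)=33
  west: ids {4, 12, 25, 30, 34} → MIN(value)=9.9, SUM(hour)=27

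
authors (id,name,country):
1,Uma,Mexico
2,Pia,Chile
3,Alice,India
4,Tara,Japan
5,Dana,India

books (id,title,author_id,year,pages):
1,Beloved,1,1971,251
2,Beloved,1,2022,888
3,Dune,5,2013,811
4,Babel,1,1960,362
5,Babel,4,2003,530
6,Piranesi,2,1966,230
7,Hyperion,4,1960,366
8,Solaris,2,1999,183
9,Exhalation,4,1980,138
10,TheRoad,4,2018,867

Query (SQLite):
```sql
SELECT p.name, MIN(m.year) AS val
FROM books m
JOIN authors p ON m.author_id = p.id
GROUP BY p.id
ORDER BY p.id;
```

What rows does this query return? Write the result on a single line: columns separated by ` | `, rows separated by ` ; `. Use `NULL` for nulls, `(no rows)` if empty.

Join each books row to its authors via author_id.
Group joined rows by authors.id; compute MIN(m.year) per group.
  1: ids {1, 2, 4} → MIN(m.year)=1960
  2: ids {6, 8} → MIN(m.year)=1966
  4: ids {5, 7, 9, 10} → MIN(m.year)=1960
  5: ids {3} → MIN(m.year)=2013

Uma | 1960 ; Pia | 1966 ; Tara | 1960 ; Dana | 2013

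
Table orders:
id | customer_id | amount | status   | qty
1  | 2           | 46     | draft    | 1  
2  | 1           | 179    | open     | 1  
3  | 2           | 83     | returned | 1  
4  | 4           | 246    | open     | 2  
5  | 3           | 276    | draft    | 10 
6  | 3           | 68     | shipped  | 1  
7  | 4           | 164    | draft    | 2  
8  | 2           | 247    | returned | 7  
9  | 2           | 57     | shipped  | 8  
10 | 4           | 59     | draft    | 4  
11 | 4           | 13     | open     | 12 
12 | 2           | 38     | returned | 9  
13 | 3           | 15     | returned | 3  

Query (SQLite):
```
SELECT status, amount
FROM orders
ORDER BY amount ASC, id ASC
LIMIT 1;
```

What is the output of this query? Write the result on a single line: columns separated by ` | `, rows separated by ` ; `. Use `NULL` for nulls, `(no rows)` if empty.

open | 13

Sort by amount asc, tiebreak id asc: (13, id=11), (15, id=13), (38, id=12), (46, id=1) …. Take first 1.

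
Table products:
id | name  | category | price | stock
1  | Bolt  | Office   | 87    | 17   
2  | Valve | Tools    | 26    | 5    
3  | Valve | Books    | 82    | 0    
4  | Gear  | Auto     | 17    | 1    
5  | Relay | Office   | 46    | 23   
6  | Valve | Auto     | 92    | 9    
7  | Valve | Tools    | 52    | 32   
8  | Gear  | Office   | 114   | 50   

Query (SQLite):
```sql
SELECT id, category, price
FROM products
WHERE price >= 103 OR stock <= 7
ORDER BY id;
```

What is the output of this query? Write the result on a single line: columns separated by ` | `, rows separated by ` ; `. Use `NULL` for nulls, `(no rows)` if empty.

2 | Tools | 26 ; 3 | Books | 82 ; 4 | Auto | 17 ; 8 | Office | 114

price >= 103: ids {8}
stock <= 7: ids {2, 3, 4}
Combine with OR.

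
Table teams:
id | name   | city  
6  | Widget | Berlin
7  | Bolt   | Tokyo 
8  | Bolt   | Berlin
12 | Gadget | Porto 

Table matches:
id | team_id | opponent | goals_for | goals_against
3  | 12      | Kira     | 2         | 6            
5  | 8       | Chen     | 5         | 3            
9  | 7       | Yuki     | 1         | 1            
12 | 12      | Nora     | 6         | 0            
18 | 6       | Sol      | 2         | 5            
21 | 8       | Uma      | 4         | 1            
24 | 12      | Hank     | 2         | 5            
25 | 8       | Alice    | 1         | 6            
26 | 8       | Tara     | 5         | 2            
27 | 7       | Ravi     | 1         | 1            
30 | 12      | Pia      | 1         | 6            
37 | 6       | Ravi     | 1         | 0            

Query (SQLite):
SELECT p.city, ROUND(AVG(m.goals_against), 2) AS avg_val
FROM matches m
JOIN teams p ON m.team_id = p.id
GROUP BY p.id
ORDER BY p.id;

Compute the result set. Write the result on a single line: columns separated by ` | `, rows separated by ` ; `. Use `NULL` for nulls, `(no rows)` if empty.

Join each matches row to its teams via team_id.
Group joined rows by teams.id; compute ROUND(AVG(m.goals_against), 2) per group.
  6: ids {18, 37} → ROUND(AVG(m.goals_against), 2)=2.5
  7: ids {9, 27} → ROUND(AVG(m.goals_against), 2)=1
  8: ids {5, 21, 25, 26} → ROUND(AVG(m.goals_against), 2)=3
  12: ids {3, 12, 24, 30} → ROUND(AVG(m.goals_against), 2)=4.25

Berlin | 2.5 ; Tokyo | 1 ; Berlin | 3 ; Porto | 4.25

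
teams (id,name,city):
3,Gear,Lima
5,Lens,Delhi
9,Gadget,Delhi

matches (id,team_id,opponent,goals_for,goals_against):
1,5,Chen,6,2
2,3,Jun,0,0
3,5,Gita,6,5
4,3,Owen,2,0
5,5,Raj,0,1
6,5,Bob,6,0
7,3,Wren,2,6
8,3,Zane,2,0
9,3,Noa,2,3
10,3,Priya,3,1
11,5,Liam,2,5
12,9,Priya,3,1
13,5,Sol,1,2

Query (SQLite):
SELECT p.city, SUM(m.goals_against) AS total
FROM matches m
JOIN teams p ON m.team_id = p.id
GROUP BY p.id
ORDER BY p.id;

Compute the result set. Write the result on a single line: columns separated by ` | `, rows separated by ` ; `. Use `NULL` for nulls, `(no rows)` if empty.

Join each matches row to its teams via team_id.
Group joined rows by teams.id; compute SUM(m.goals_against) per group.
  3: ids {2, 4, 7, 8, 9, 10} → SUM(m.goals_against)=10
  5: ids {1, 3, 5, 6, 11, 13} → SUM(m.goals_against)=15
  9: ids {12} → SUM(m.goals_against)=1

Lima | 10 ; Delhi | 15 ; Delhi | 1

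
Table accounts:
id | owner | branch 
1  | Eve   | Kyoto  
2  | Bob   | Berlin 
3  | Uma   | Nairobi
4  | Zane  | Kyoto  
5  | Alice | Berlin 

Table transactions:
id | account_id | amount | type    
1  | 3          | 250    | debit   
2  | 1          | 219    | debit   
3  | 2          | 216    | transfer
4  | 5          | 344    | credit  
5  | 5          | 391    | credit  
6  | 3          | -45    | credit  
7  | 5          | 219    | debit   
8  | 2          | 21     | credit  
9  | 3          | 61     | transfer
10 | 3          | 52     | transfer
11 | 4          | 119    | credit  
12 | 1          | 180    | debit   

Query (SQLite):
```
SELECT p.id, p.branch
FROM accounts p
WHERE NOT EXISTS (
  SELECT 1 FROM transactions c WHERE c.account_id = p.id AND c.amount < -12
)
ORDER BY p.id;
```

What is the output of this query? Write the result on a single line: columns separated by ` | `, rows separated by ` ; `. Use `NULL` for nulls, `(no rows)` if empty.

For each accounts row, check whether any transactions with matching account_id has amount < -12.
Keep rows where that is false.

1 | Kyoto ; 2 | Berlin ; 4 | Kyoto ; 5 | Berlin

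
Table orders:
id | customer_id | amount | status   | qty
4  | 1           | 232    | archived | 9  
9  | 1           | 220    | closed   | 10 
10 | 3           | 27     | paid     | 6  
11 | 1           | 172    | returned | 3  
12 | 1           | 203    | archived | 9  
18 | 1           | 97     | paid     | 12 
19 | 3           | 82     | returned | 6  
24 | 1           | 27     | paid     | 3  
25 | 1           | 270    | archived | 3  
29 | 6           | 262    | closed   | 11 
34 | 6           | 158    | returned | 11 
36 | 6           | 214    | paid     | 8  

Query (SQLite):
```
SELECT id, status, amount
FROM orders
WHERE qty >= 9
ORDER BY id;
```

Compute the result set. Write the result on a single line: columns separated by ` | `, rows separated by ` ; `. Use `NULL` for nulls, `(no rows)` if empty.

qty >= 9: ids {4, 9, 12, 18, 29, 34}

4 | archived | 232 ; 9 | closed | 220 ; 12 | archived | 203 ; 18 | paid | 97 ; 29 | closed | 262 ; 34 | returned | 158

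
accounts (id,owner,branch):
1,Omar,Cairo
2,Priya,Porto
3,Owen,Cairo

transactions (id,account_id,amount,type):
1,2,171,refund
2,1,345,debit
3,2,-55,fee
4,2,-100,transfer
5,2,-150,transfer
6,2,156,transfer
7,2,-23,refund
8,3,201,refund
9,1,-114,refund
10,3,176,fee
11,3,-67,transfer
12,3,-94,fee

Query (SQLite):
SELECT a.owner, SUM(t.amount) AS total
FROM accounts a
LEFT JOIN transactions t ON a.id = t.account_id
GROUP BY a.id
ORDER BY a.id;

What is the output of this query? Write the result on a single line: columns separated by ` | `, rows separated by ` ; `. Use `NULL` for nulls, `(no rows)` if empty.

LEFT JOIN keeps every accounts row; unmatched ones get NULL for transactions columns.
Group by accounts.id and compute SUM(t.amount). SUM over an all-NULL group is NULL.
  1: ids {2, 9} → SUM(t.amount)=231
  2: ids {1, 3, 4, 5, 6, 7} → SUM(t.amount)=-1
  3: ids {8, 10, 11, 12} → SUM(t.amount)=216

Omar | 231 ; Priya | -1 ; Owen | 216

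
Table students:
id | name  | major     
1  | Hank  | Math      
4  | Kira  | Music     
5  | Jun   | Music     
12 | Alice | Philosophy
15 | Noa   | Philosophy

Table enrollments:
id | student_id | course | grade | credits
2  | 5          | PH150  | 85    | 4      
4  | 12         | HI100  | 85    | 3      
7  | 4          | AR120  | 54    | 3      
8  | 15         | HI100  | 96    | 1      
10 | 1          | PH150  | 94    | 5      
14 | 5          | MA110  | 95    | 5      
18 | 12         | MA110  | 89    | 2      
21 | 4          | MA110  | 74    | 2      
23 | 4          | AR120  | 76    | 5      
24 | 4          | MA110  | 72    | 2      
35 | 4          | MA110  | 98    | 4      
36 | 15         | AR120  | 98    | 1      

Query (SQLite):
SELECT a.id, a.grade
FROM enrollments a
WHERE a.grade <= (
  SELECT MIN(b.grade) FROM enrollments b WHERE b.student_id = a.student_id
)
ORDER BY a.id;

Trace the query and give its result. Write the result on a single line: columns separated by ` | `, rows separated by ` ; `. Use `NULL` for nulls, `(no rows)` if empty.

For each enrollments row a, compute MIN(grade) over rows sharing a.student_id.
Keep row a if a.grade <= that per-group MIN.
  student_id=1: MIN(grade) = 94
  student_id=4: MIN(grade) = 54
  student_id=5: MIN(grade) = 85
  student_id=12: MIN(grade) = 85
  student_id=15: MIN(grade) = 96

2 | 85 ; 4 | 85 ; 7 | 54 ; 8 | 96 ; 10 | 94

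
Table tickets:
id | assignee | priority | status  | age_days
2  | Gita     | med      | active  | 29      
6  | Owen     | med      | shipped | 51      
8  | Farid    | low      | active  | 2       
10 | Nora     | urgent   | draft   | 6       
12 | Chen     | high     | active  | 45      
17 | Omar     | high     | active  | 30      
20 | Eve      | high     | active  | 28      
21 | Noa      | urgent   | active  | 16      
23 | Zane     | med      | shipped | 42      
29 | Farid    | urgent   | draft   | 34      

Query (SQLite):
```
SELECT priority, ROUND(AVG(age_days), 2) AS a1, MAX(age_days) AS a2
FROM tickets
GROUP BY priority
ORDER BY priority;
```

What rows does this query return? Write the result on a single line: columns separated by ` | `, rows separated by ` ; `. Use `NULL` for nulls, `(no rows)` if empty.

high | 34.33 | 45 ; low | 2 | 2 ; med | 40.67 | 51 ; urgent | 18.67 | 34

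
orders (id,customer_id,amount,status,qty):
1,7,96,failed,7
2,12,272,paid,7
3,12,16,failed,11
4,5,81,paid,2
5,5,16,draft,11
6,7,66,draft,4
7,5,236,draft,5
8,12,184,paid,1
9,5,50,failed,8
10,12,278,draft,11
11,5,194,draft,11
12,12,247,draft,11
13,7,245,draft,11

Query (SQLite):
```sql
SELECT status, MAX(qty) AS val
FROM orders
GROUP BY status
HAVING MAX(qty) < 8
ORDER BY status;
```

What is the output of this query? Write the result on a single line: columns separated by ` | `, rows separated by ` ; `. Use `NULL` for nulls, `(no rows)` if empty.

Partition orders by status; compute MAX(qty) within each group.
HAVING: keep groups where MAX(qty) < 8.
  draft: ids {5, 6, 7, 10, 11, 12, 13} → MAX(qty)=11
  failed: ids {1, 3, 9} → MAX(qty)=11
  paid: ids {2, 4, 8} → MAX(qty)=7

paid | 7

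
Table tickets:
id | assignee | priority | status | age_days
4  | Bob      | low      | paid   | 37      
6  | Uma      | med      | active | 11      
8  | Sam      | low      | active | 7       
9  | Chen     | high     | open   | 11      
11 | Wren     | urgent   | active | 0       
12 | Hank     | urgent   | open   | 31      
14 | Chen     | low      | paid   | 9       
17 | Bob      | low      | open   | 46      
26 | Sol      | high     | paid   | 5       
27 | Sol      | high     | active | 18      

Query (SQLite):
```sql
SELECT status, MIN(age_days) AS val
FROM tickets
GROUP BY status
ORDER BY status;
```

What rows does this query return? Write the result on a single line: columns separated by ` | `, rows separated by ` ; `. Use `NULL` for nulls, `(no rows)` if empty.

active | 0 ; open | 11 ; paid | 5

Partition tickets by status; compute MIN(age_days) within each group.
  active: ids {6, 8, 11, 27} → MIN(age_days)=0
  open: ids {9, 12, 17} → MIN(age_days)=11
  paid: ids {4, 14, 26} → MIN(age_days)=5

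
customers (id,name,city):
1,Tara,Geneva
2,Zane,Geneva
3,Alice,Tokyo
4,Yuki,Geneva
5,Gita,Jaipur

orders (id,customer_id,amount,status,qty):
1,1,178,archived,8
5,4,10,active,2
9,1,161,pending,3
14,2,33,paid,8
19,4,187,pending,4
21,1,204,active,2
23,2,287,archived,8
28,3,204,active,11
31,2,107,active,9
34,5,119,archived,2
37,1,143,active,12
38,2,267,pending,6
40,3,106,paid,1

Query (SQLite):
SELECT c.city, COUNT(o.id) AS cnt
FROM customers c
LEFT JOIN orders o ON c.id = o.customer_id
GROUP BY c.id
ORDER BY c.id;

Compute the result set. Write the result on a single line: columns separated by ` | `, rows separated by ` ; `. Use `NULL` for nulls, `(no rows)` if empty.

Geneva | 4 ; Geneva | 4 ; Tokyo | 2 ; Geneva | 2 ; Jaipur | 1

LEFT JOIN keeps every customers row; unmatched ones get NULL for orders columns.
Group by customers.id and compute COUNT(o.id). COUNT(col) of an all-NULL group is 0.
  1: ids {1, 9, 21, 37} → COUNT(o.id)=4
  2: ids {14, 23, 31, 38} → COUNT(o.id)=4
  3: ids {28, 40} → COUNT(o.id)=2
  4: ids {5, 19} → COUNT(o.id)=2
  5: ids {34} → COUNT(o.id)=1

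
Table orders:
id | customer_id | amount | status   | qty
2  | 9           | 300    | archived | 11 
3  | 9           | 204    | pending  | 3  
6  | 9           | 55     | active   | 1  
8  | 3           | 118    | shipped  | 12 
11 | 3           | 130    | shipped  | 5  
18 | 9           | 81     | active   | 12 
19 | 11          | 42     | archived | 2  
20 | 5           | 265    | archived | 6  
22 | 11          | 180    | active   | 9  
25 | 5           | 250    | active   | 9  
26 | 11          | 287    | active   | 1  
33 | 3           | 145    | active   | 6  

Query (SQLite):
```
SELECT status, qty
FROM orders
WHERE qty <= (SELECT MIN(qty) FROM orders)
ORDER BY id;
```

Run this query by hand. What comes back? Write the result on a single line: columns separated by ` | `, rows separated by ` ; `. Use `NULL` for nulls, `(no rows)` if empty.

active | 1 ; active | 1

Scalar subquery: MIN(qty) over all orders rows = 1.
Keep rows where qty <= that value.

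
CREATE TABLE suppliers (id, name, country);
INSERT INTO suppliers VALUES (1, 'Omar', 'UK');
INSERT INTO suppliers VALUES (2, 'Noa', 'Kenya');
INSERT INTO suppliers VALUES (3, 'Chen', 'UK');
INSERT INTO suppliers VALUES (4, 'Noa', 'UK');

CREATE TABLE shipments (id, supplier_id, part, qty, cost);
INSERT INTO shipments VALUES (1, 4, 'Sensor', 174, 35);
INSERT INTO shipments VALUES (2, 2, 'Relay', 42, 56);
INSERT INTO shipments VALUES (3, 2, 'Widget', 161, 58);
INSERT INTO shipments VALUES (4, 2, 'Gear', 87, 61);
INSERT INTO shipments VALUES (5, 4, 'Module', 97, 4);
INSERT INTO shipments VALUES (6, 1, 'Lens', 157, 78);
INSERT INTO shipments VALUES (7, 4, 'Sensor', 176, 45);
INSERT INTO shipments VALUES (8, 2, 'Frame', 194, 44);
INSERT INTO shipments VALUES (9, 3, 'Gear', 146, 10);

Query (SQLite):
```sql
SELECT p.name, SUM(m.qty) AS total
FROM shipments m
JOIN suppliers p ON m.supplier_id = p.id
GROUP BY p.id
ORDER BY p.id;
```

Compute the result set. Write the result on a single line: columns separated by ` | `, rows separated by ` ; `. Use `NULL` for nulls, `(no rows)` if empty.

Join each shipments row to its suppliers via supplier_id.
Group joined rows by suppliers.id; compute SUM(m.qty) per group.
  1: ids {6} → SUM(m.qty)=157
  2: ids {2, 3, 4, 8} → SUM(m.qty)=484
  3: ids {9} → SUM(m.qty)=146
  4: ids {1, 5, 7} → SUM(m.qty)=447

Omar | 157 ; Noa | 484 ; Chen | 146 ; Noa | 447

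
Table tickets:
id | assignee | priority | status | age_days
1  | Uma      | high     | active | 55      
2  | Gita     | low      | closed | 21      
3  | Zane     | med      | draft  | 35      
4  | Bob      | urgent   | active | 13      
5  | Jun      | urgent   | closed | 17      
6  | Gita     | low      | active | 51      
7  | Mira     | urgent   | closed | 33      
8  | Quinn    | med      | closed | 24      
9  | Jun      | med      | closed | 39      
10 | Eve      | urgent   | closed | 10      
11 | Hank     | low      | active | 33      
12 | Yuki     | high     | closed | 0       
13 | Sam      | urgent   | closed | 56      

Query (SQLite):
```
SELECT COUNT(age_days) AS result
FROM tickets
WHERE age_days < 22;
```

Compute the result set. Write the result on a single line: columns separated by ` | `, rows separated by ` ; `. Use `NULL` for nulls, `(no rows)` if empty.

Rows where age_days < 22 → age_days values: [21, 13, 17, 10, 0].
COUNT(age_days) counts non-NULL values → 5.

5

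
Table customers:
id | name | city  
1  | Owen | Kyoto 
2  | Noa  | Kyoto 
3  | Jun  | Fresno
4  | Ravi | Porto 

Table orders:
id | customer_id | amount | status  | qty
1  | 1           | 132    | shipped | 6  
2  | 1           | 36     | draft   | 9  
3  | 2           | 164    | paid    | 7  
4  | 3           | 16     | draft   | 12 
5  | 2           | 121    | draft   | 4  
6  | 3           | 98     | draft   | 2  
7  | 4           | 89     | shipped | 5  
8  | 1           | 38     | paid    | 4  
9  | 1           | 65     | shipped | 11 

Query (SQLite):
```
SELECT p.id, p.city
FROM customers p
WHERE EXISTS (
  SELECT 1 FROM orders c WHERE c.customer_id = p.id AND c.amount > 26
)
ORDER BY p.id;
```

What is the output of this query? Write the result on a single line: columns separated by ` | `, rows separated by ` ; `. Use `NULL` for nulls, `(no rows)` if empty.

For each customers row, check whether any orders with matching customer_id has amount > 26.
Keep rows where that is true.

1 | Kyoto ; 2 | Kyoto ; 3 | Fresno ; 4 | Porto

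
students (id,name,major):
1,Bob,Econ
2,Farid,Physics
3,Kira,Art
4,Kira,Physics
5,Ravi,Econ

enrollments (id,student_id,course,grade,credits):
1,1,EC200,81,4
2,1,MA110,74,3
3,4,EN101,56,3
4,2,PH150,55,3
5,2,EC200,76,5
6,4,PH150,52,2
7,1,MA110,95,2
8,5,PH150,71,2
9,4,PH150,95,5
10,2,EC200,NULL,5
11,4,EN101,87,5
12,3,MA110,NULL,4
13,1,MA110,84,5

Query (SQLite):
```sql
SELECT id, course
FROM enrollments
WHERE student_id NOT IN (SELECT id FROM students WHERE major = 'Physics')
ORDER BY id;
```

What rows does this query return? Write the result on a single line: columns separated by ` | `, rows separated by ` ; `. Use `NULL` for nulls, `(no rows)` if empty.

Inner query: students.id where major = 'Physics'.
Outer: keep enrollments rows whose student_id is not in that set.
Inner query → {2, 4}

1 | EC200 ; 2 | MA110 ; 7 | MA110 ; 8 | PH150 ; 12 | MA110 ; 13 | MA110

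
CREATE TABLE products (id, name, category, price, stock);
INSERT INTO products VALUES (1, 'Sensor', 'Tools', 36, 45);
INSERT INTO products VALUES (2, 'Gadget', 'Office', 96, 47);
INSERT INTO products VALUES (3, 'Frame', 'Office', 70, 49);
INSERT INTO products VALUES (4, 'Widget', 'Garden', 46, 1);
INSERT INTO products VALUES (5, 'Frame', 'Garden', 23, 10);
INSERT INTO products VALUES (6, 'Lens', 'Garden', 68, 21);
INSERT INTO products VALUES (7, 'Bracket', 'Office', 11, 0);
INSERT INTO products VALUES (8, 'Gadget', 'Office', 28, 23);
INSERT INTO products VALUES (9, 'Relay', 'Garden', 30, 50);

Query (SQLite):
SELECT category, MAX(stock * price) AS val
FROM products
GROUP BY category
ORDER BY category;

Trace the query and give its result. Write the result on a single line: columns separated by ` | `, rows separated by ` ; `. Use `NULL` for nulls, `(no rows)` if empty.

Garden | 1500 ; Office | 4512 ; Tools | 1620

For each row compute stock * price.
Group by category; take MAX of the expression per group.
  Garden: ids {4, 5, 6, 9} → MAX(stock * price)=1500
  Office: ids {2, 3, 7, 8} → MAX(stock * price)=4512
  Tools: ids {1} → MAX(stock * price)=1620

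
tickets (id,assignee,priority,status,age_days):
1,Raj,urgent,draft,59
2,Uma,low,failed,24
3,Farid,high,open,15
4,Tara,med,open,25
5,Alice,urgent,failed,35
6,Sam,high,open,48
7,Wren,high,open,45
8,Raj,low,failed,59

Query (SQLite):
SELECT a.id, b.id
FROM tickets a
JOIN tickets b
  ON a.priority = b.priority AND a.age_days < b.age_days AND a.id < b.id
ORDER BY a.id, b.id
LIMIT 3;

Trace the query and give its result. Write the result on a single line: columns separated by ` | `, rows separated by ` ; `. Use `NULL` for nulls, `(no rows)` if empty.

2 | 8 ; 3 | 6 ; 3 | 7

Pairs (a,b) with same priority, a.age_days < b.age_days, a.id < b.id.
priority groups: high:{3,6,7} low:{2,8} med:{4} urgent:{1,5}
Ordered by (a.id, b.id); first 3.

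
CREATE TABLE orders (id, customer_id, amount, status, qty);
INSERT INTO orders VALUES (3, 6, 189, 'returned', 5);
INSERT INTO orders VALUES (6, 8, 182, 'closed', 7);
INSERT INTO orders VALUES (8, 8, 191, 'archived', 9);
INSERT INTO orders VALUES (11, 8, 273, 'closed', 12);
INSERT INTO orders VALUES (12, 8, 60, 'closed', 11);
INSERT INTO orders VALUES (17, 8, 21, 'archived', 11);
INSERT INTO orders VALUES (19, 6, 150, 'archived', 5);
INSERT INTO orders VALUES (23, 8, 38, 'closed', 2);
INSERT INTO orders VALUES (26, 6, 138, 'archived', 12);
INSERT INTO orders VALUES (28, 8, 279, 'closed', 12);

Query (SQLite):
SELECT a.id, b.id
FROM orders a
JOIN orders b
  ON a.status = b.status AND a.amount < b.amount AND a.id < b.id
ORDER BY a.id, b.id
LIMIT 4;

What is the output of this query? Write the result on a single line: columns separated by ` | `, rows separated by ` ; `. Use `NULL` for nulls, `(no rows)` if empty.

Pairs (a,b) with same status, a.amount < b.amount, a.id < b.id.
status groups: archived:{8,17,19,26} closed:{6,11,12,23,28} returned:{3}
Ordered by (a.id, b.id); first 4.

6 | 11 ; 6 | 28 ; 11 | 28 ; 12 | 28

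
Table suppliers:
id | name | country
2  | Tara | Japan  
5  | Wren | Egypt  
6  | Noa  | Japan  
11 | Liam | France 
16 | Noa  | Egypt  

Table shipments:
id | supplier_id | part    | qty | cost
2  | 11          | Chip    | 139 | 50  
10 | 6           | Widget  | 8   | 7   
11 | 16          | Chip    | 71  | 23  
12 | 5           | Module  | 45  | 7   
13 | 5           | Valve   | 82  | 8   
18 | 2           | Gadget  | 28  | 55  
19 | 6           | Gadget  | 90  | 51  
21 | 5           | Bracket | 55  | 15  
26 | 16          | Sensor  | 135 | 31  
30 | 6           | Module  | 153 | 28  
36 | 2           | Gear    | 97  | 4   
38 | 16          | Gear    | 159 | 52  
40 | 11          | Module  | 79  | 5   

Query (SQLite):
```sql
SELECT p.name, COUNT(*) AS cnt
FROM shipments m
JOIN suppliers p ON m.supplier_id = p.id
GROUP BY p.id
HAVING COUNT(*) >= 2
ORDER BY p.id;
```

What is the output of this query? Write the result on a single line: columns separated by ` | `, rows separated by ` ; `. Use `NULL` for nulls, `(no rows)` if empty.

Join each shipments row to its suppliers via supplier_id.
Group joined rows by suppliers.id; compute COUNT(*) per group.
HAVING: keep groups with count ≥ 2.
  2: ids {18, 36} → COUNT(*)=2
  5: ids {12, 13, 21} → COUNT(*)=3
  6: ids {10, 19, 30} → COUNT(*)=3
  11: ids {2, 40} → COUNT(*)=2
  16: ids {11, 26, 38} → COUNT(*)=3

Tara | 2 ; Wren | 3 ; Noa | 3 ; Liam | 2 ; Noa | 3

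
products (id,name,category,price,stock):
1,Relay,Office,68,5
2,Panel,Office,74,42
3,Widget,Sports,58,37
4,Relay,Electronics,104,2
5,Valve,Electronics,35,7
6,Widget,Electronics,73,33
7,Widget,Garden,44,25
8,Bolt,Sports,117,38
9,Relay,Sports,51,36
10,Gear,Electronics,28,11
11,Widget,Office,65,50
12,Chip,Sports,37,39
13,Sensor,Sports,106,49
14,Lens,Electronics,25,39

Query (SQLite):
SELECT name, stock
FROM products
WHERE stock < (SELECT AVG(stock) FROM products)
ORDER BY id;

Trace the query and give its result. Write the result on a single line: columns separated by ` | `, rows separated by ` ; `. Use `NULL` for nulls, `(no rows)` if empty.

Scalar subquery: AVG(stock) over all products rows = 29.5.
Keep rows where stock < that value.

Relay | 5 ; Relay | 2 ; Valve | 7 ; Widget | 25 ; Gear | 11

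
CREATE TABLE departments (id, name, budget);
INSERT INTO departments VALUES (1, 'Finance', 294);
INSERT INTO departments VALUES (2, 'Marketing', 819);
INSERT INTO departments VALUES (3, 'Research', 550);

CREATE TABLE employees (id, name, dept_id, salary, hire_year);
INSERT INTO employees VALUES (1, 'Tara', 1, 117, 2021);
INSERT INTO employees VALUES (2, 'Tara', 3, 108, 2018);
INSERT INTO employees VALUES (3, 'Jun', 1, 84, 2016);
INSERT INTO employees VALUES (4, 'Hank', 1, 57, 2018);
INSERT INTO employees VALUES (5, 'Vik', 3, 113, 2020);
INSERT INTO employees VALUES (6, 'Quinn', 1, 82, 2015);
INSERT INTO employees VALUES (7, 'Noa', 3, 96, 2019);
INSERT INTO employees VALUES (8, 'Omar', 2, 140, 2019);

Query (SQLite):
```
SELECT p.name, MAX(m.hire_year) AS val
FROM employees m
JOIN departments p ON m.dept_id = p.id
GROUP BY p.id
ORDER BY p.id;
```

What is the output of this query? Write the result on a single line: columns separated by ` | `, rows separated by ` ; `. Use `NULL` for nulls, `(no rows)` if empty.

Finance | 2021 ; Marketing | 2019 ; Research | 2020

Join each employees row to its departments via dept_id.
Group joined rows by departments.id; compute MAX(m.hire_year) per group.
  1: ids {1, 3, 4, 6} → MAX(m.hire_year)=2021
  2: ids {8} → MAX(m.hire_year)=2019
  3: ids {2, 5, 7} → MAX(m.hire_year)=2020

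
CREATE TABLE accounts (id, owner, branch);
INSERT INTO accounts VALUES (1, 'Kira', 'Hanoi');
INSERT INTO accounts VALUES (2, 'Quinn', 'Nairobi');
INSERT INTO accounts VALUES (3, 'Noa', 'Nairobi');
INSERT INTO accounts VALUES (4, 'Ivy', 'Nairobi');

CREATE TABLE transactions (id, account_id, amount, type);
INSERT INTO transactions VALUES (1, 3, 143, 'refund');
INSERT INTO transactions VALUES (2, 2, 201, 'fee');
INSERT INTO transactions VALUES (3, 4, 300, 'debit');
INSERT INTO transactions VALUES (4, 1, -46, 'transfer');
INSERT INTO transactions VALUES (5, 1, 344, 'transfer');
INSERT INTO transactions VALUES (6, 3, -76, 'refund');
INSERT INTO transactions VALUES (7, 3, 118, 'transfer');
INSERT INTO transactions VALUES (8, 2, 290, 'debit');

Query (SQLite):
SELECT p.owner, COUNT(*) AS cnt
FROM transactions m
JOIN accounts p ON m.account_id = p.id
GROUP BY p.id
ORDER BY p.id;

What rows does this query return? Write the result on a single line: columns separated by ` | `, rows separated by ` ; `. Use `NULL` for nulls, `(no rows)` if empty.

Kira | 2 ; Quinn | 2 ; Noa | 3 ; Ivy | 1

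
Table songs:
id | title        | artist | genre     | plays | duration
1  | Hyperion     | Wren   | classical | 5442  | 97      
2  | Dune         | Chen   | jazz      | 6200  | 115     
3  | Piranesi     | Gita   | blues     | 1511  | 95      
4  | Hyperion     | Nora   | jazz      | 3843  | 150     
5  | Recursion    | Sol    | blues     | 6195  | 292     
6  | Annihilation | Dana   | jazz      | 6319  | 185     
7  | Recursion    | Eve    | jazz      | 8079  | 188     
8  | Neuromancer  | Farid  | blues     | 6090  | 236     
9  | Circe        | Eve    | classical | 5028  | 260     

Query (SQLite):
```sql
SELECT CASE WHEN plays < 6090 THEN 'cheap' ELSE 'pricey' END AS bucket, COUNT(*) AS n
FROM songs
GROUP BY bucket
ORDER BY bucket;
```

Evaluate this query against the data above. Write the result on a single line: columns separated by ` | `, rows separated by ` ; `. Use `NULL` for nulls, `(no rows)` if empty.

Bucket rows by plays < 6090 → 'cheap' else 'pricey'; count each bucket.

cheap | 4 ; pricey | 5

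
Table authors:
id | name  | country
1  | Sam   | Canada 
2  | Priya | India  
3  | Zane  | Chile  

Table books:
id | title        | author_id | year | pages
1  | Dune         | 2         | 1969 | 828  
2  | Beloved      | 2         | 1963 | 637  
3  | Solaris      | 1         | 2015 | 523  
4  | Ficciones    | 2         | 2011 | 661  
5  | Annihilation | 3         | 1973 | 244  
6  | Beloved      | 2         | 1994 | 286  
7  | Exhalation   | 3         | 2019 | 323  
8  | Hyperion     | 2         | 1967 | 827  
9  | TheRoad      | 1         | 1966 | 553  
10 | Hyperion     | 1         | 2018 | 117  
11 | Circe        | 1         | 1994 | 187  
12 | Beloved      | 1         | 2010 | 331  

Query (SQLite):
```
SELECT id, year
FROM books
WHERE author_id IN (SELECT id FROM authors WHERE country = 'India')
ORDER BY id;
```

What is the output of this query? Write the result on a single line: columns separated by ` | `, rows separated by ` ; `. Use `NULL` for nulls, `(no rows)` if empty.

1 | 1969 ; 2 | 1963 ; 4 | 2011 ; 6 | 1994 ; 8 | 1967

Inner query: authors.id where country = 'India'.
Outer: keep books rows whose author_id is in that set.
Inner query → {2}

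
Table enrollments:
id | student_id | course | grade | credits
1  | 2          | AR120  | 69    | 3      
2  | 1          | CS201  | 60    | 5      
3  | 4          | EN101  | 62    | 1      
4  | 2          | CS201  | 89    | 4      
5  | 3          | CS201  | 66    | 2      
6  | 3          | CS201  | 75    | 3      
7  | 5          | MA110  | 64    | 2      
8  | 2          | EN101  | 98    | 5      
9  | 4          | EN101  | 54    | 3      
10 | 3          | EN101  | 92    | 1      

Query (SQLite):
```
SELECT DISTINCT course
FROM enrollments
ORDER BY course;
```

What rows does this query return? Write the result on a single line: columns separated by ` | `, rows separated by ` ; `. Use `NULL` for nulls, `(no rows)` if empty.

AR120 ; CS201 ; EN101 ; MA110

Collect distinct course values from enrollments.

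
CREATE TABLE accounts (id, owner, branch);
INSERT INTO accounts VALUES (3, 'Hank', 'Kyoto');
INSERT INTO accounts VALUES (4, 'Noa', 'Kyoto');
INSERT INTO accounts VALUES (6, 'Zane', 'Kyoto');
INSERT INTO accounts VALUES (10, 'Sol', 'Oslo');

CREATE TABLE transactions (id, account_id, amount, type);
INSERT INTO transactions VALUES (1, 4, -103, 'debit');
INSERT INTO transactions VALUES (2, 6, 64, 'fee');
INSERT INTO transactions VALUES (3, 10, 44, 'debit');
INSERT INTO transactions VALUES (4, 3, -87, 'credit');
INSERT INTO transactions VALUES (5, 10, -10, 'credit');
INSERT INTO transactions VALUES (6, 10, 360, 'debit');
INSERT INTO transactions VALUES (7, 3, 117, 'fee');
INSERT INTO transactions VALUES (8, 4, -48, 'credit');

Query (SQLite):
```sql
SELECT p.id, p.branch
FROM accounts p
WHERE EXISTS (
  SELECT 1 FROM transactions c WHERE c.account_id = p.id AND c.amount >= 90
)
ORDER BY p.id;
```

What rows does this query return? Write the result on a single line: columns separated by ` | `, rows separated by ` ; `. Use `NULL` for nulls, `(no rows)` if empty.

3 | Kyoto ; 10 | Oslo

For each accounts row, check whether any transactions with matching account_id has amount >= 90.
Keep rows where that is true.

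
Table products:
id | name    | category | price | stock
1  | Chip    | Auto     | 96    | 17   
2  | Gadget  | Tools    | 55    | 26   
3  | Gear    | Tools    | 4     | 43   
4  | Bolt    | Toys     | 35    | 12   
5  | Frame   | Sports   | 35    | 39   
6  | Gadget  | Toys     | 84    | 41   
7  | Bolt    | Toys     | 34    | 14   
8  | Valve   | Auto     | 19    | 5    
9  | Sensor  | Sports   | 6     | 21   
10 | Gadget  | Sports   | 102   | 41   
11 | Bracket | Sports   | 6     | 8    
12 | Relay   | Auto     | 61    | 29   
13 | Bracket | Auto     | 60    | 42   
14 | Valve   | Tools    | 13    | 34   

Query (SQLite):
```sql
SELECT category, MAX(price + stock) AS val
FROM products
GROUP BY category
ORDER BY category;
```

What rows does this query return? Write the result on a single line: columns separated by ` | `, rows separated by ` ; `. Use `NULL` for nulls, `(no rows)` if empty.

For each row compute price + stock.
Group by category; take MAX of the expression per group.
  Auto: ids {1, 8, 12, 13} → MAX(price + stock)=113
  Sports: ids {5, 9, 10, 11} → MAX(price + stock)=143
  Tools: ids {2, 3, 14} → MAX(price + stock)=81
  Toys: ids {4, 6, 7} → MAX(price + stock)=125

Auto | 113 ; Sports | 143 ; Tools | 81 ; Toys | 125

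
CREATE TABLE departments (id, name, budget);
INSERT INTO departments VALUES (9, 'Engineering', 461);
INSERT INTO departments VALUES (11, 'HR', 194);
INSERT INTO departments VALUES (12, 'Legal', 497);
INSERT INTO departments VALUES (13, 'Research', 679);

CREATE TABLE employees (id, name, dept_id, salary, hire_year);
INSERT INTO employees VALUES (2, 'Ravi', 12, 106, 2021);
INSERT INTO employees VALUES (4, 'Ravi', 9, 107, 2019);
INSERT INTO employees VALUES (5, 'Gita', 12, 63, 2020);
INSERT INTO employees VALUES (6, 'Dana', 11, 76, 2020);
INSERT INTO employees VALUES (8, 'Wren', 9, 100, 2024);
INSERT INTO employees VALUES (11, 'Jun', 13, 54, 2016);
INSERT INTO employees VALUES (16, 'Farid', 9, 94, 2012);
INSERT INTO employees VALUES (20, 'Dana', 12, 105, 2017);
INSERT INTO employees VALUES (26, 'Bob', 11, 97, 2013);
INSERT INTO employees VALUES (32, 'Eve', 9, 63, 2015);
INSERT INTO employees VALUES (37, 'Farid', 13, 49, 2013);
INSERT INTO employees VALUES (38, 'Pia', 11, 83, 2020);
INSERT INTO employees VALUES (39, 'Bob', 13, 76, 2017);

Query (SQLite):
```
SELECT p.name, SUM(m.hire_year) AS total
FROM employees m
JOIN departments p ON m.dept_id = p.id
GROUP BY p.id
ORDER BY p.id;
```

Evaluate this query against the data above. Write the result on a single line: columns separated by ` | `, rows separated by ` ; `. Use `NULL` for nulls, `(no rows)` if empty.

Join each employees row to its departments via dept_id.
Group joined rows by departments.id; compute SUM(m.hire_year) per group.
  9: ids {4, 8, 16, 32} → SUM(m.hire_year)=8070
  11: ids {6, 26, 38} → SUM(m.hire_year)=6053
  12: ids {2, 5, 20} → SUM(m.hire_year)=6058
  13: ids {11, 37, 39} → SUM(m.hire_year)=6046

Engineering | 8070 ; HR | 6053 ; Legal | 6058 ; Research | 6046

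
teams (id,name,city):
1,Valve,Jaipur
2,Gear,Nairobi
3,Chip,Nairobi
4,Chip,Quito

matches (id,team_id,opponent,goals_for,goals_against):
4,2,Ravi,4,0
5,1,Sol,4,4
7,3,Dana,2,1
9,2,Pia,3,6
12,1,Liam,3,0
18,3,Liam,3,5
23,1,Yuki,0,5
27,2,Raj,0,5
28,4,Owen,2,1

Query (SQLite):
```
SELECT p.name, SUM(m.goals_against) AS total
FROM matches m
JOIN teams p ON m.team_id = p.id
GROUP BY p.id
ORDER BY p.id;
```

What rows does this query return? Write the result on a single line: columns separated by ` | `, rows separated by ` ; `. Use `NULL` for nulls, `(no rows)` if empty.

Valve | 9 ; Gear | 11 ; Chip | 6 ; Chip | 1

Join each matches row to its teams via team_id.
Group joined rows by teams.id; compute SUM(m.goals_against) per group.
  1: ids {5, 12, 23} → SUM(m.goals_against)=9
  2: ids {4, 9, 27} → SUM(m.goals_against)=11
  3: ids {7, 18} → SUM(m.goals_against)=6
  4: ids {28} → SUM(m.goals_against)=1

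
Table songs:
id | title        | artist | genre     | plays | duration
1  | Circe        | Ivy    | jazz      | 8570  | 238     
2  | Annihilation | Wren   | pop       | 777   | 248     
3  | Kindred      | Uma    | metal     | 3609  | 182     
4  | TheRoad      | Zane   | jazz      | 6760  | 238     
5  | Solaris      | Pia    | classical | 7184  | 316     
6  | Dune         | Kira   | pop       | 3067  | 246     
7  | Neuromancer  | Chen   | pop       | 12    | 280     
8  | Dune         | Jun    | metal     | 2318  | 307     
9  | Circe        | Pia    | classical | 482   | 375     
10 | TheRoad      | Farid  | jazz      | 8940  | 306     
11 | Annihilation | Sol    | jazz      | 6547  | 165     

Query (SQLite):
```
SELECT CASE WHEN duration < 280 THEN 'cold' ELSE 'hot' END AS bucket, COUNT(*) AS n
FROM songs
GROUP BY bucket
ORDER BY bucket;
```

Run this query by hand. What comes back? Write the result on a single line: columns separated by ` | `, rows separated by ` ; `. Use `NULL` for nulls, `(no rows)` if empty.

Bucket rows by duration < 280 → 'cold' else 'hot'; count each bucket.

cold | 6 ; hot | 5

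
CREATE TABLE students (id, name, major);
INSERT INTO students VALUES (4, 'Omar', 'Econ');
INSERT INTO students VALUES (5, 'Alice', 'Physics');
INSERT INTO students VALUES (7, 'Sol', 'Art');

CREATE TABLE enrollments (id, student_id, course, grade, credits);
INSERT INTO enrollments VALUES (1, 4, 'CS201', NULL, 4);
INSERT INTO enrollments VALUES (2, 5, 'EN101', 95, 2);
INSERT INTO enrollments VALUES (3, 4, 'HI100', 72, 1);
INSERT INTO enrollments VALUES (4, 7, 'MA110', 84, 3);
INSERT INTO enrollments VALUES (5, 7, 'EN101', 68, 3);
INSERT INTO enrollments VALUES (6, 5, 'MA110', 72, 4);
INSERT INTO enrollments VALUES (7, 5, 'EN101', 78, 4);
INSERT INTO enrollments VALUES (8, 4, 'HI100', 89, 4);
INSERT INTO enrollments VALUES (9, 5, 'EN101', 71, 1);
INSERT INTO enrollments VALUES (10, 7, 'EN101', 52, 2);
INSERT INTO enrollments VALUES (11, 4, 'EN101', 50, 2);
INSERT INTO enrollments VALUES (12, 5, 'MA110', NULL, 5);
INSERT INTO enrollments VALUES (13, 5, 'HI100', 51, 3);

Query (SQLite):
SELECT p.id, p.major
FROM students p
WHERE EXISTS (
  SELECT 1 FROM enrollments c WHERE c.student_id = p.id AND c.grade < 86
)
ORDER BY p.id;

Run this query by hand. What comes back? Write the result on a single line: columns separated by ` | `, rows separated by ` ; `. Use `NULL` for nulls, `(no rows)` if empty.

For each students row, check whether any enrollments with matching student_id has grade < 86.
Keep rows where that is true.

4 | Econ ; 5 | Physics ; 7 | Art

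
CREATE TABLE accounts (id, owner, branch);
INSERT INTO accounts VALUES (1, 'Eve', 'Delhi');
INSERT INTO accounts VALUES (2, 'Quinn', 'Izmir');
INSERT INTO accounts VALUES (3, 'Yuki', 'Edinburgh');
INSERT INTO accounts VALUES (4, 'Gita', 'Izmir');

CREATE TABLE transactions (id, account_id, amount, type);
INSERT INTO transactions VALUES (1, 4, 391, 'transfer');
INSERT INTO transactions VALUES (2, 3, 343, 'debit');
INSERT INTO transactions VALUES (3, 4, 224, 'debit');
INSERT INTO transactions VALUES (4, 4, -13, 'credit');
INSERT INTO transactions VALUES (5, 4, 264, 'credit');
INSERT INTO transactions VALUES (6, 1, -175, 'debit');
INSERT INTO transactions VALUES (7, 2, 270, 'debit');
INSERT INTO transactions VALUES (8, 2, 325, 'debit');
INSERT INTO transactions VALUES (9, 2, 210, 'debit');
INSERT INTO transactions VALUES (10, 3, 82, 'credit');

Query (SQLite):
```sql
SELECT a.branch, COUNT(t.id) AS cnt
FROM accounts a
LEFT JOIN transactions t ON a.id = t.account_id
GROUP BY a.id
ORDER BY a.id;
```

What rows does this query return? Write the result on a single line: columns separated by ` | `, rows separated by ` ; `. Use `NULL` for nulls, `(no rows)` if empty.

LEFT JOIN keeps every accounts row; unmatched ones get NULL for transactions columns.
Group by accounts.id and compute COUNT(t.id). COUNT(col) of an all-NULL group is 0.
  1: ids {6} → COUNT(t.id)=1
  2: ids {7, 8, 9} → COUNT(t.id)=3
  3: ids {2, 10} → COUNT(t.id)=2
  4: ids {1, 3, 4, 5} → COUNT(t.id)=4

Delhi | 1 ; Izmir | 3 ; Edinburgh | 2 ; Izmir | 4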